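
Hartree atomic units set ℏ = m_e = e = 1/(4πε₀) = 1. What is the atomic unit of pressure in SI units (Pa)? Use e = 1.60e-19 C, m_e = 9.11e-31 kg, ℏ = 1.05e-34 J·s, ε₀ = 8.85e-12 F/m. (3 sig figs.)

The unique combination of the constants set to 1 with dimensions of pressure is P_au = E_h/a₀³ = m_e⁴e¹⁰/((4πε₀)⁵ℏ⁸).
E_h = 4.38e-18 J
a₀ = 5.26e-11 m
E_h/a₀³ = 3.01e13 Pa

3.01e13 Pa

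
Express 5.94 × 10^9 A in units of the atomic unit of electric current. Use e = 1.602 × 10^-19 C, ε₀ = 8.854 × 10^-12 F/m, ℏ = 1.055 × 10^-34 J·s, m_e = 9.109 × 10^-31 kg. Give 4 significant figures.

atomic unit of electric current: I_au = e E_h/ℏ = m_e e⁵/((4πε₀)²ℏ³) = 6.612 × 10^-3 A.
5.94 × 10^9 / 6.612 × 10^-3 = 8.984 × 10^11

8.984 × 10^11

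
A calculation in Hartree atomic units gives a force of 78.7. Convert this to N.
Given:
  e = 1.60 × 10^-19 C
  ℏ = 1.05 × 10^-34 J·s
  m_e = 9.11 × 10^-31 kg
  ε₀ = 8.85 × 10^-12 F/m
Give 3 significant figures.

6.55 × 10^-6 N

One atomic unit of force: F_au = E_h/a₀ = m_e²e⁶/((4πε₀)³ℏ⁴) = 8.33 × 10^-8 N.
78.7 × 8.33 × 10^-8 N = 6.55 × 10^-6 N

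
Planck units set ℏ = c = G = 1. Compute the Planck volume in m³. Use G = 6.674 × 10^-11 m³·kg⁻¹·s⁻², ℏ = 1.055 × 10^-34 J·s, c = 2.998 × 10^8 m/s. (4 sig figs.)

The unique combination of the constants set to 1 with dimensions of volume is V_P = (ℏG/c³)^(3/2).
  = √(1.784 × 10^-209)
  = 4.224 × 10^-105 m³

4.224 × 10^-105 m³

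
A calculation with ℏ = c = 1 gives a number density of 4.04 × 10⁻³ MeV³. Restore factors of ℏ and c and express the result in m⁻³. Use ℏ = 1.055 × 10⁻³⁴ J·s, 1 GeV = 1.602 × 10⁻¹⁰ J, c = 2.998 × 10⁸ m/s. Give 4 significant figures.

5.249 × 10³⁵ m⁻³

Number density is [L]⁻³ = [E]³/(ℏc)³.
1 GeV³ → 1/(ℏc)³ × (1 GeV in J)³ = 1.299 × 10⁴⁷ m⁻³.
Convert the energy scale: 4.04 × 10⁻³ MeV³ = 4.04 × 10⁻¹² GeV³.
Result: 4.04 × 10⁻¹² × 1.299 × 10⁴⁷ = 5.249 × 10³⁵ m⁻³.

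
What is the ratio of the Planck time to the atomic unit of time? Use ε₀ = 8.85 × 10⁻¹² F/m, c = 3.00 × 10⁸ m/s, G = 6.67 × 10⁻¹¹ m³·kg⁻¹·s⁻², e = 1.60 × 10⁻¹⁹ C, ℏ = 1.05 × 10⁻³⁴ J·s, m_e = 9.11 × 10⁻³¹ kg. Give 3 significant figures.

Planck time: t_P = √(ℏG/c⁵) = 5.37 × 10⁻⁴⁴ s
atomic unit of time: τ_au = (4πε₀)²ℏ³/(m_e e⁴) = 2.40 × 10⁻¹⁷ s
ratio = 5.37 × 10⁻⁴⁴ / 2.40 × 10⁻¹⁷ = 2.24 × 10⁻²⁷

2.24 × 10⁻²⁷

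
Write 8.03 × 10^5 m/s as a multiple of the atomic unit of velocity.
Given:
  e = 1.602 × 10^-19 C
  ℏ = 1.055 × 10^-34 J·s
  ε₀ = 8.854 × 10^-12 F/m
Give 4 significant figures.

0.3673

atomic unit of velocity: v_au = e²/(4πε₀ℏ) = 2.186 × 10^6 m/s.
8.03 × 10^5 / 2.186 × 10^6 = 0.3673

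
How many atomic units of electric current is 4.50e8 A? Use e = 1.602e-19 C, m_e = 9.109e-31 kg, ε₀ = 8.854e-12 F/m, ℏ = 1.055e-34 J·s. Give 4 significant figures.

atomic unit of electric current: I_au = e E_h/ℏ = m_e e⁵/((4πε₀)²ℏ³) = 6.612e-3 A.
4.50e8 / 6.612e-3 = 6.806e10

6.806e10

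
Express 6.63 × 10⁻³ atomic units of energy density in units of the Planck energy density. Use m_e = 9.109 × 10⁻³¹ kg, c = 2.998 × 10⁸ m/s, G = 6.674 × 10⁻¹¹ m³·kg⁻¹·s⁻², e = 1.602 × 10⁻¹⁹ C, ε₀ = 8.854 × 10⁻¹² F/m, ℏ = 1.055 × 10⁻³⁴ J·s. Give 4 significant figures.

4.192 × 10⁻¹⁰³

atomic unit of energy density: u_au = E_h/a₀³ = m_e⁴e¹⁰/((4πε₀)⁵ℏ⁸) = 2.929 × 10¹³ J/m³
Planck energy density: u_P = c⁷/(ℏG²) = 4.632 × 10¹¹³ J/m³
6.63 × 10⁻³ × 2.929 × 10¹³ / 4.632 × 10¹¹³ = 4.192 × 10⁻¹⁰³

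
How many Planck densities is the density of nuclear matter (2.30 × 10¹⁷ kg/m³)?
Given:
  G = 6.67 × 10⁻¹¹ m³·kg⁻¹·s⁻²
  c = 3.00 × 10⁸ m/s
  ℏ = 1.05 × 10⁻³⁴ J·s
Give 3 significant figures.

Planck density: ρ_P = c⁵/(ℏG²) = 5.20 × 10⁹⁶ kg/m³.
2.30 × 10¹⁷ / 5.20 × 10⁹⁶ = 4.42 × 10⁻⁸⁰

4.42 × 10⁻⁸⁰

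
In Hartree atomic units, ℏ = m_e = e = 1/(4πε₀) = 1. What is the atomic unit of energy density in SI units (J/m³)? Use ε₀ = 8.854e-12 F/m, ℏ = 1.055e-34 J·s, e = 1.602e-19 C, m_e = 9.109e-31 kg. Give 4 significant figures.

The unique combination of the constants set to 1 with dimensions of energy density is u_au = E_h/a₀³ = m_e⁴e¹⁰/((4πε₀)⁵ℏ⁸).
E_h = 4.354e-18 J
a₀ = 5.297e-11 m
E_h/a₀³ = 2.929e13 J/m³

2.929e13 J/m³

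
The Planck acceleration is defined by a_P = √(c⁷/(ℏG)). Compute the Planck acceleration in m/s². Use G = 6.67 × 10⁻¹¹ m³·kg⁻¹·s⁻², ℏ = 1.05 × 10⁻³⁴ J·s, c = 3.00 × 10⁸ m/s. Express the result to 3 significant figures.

5.59 × 10⁵¹ m/s²

a_P = √(c⁷/(ℏG))
  = √(3.12 × 10¹⁰³)
  = 5.59 × 10⁵¹ m/s²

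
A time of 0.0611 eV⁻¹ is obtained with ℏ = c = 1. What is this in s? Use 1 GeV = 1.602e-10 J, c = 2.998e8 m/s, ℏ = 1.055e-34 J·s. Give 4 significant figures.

A time is [E]⁻¹ in ℏ=c=1; restore one factor of ℏ.
1 GeV⁻¹ → ℏ × (1 GeV in J)⁻¹ = 6.586e-25 s.
Convert the energy scale: 0.0611 eV⁻¹ = 6.11e7 GeV⁻¹.
Result: 6.11e7 × 6.586e-25 = 4.024e-17 s.

4.024e-17 s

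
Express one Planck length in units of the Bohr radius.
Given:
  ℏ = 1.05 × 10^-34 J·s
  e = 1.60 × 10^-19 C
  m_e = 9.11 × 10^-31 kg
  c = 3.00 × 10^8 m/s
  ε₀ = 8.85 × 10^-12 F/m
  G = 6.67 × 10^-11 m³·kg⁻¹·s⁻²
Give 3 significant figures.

Planck length: ℓ_P = √(ℏG/c³) = 1.61 × 10^-35 m
Bohr radius: a₀ = 4πε₀ℏ²/(m_e e²) = 5.26 × 10^-11 m
ratio = 1.61 × 10^-35 / 5.26 × 10^-11 = 3.06 × 10^-25

3.06 × 10^-25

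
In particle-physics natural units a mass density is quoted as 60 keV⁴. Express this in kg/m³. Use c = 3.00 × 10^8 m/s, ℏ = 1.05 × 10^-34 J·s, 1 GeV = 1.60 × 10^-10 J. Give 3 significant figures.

Mass density is [E]/(c²[L]³) = [E]⁴/(ℏ³c⁵).
1 GeV⁴ → 1/(ℏ³c⁵) × (1 GeV in J)⁴ = 2.33 × 10^20 kg/m³.
Convert the energy scale: 60 keV⁴ = 6.00 × 10^-23 GeV⁴.
Result: 6.00 × 10^-23 × 2.33 × 10^20 = 0.0140 kg/m³.

0.0140 kg/m³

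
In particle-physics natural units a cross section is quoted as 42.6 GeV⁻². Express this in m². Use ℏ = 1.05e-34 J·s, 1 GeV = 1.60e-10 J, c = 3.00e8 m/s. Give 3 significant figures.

Area is [L]² = [E]⁻²·(ℏc)²; restore (ℏc)².
1 GeV⁻² → (ℏc)² × (1 GeV in J)⁻² = 3.88e-32 m².
Result: 42.6 × 3.88e-32 = 1.65e-30 m².

1.65e-30 m²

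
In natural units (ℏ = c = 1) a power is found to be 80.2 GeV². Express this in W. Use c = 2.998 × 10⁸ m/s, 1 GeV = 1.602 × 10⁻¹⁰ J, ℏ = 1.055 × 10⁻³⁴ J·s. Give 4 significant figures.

Power is [E]/[T] = [E]²/ℏ.
1 GeV² → 1/ℏ × (1 GeV in J)² = 2.433 × 10¹⁴ W.
Result: 80.2 × 2.433 × 10¹⁴ = 1.951 × 10¹⁶ W.

1.951 × 10¹⁶ W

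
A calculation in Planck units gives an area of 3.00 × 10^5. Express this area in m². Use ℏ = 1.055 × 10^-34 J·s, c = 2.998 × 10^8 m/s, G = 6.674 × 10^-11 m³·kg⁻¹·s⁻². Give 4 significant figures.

One Planck area: A_P = ℏG/c³ = 2.613 × 10^-70 m².
3.00 × 10^5 × 2.613 × 10^-70 m² = 7.839 × 10^-65 m²

7.839 × 10^-65 m²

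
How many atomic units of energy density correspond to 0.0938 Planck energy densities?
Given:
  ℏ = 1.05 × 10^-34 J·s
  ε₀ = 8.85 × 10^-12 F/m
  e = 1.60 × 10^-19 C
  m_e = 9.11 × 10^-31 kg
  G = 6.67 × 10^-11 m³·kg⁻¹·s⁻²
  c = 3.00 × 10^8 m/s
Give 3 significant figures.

1.46 × 10^99

Planck energy density: u_P = c⁷/(ℏG²) = 4.68 × 10^113 J/m³
atomic unit of energy density: u_au = E_h/a₀³ = m_e⁴e¹⁰/((4πε₀)⁵ℏ⁸) = 3.01 × 10^13 J/m³
0.0938 × 4.68 × 10^113 / 3.01 × 10^13 = 1.46 × 10^99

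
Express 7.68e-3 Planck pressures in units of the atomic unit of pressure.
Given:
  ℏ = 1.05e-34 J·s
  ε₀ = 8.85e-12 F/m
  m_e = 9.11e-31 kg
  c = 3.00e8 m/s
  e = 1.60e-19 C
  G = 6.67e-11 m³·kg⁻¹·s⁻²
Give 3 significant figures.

Planck pressure: p_P = c⁷/(ℏG²) = 4.68e113 Pa
atomic unit of pressure: P_au = E_h/a₀³ = m_e⁴e¹⁰/((4πε₀)⁵ℏ⁸) = 3.01e13 Pa
7.68e-3 × 4.68e113 / 3.01e13 = 1.19e98

1.19e98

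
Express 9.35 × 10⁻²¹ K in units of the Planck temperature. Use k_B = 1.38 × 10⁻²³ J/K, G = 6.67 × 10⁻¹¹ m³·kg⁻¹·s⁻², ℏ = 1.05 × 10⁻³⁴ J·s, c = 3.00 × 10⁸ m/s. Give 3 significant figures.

6.60 × 10⁻⁵³

Planck temperature: T_P = √(ℏc⁵/G) / k_B = 1.42 × 10³² K.
9.35 × 10⁻²¹ / 1.42 × 10³² = 6.60 × 10⁻⁵³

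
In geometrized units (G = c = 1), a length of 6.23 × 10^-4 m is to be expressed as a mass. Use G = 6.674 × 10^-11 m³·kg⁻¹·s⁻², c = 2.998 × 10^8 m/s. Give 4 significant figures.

8.390 × 10^23 kg

Length → mass via c²/G.
6.23 × 10^-4 m × (c²/G) = 8.390 × 10^23 kg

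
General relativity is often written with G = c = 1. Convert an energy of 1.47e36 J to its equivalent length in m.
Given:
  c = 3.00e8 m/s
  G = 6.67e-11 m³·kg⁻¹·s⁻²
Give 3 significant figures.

Energy → length via G/c⁴.
1.47e36 J × (G/c⁴) = 1.21e-8 m

1.21e-8 m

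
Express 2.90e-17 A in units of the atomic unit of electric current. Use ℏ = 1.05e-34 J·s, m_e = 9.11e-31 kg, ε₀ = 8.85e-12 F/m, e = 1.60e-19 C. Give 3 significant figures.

4.35e-15

atomic unit of electric current: I_au = e E_h/ℏ = m_e e⁵/((4πε₀)²ℏ³) = 6.67e-3 A.
2.90e-17 / 6.67e-3 = 4.35e-15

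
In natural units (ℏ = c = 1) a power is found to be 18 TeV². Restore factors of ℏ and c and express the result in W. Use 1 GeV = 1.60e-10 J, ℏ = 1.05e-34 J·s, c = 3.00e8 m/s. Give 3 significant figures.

4.39e21 W

Power is [E]/[T] = [E]²/ℏ.
1 GeV² → 1/ℏ × (1 GeV in J)² = 2.44e14 W.
Convert the energy scale: 18 TeV² = 1.80e7 GeV².
Result: 1.80e7 × 2.44e14 = 4.39e21 W.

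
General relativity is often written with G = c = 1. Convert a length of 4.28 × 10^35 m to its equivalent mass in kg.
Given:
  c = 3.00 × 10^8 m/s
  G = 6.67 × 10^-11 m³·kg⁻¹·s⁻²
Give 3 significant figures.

5.78 × 10^62 kg

Length → mass via c²/G.
4.28 × 10^35 m × (c²/G) = 5.78 × 10^62 kg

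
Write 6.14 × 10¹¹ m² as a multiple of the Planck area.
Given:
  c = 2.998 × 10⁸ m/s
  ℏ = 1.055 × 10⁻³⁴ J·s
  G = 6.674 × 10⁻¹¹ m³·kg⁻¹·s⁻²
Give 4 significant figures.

2.350 × 10⁸¹

Planck area: A_P = ℏG/c³ = 2.613 × 10⁻⁷⁰ m².
6.14 × 10¹¹ / 2.613 × 10⁻⁷⁰ = 2.350 × 10⁸¹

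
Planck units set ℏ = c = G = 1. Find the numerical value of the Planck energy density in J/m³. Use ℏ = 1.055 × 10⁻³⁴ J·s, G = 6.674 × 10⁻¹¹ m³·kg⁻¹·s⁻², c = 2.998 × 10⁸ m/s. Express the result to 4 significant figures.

4.632 × 10¹¹³ J/m³

From ℏ = c = G = 1 the energy density scale is u_P = c⁷/(ℏG²).
  = 2.177 × 10⁵⁹ / 4.699 × 10⁻⁵⁵
  = 4.632 × 10¹¹³ J/m³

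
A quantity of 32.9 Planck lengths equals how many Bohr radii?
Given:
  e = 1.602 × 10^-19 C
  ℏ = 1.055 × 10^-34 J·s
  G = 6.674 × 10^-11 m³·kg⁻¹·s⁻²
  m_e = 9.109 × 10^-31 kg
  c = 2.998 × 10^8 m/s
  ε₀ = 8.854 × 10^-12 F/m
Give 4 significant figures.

1.004 × 10^-23

Planck length: ℓ_P = √(ℏG/c³) = 1.616 × 10^-35 m
Bohr radius: a₀ = 4πε₀ℏ²/(m_e e²) = 5.297 × 10^-11 m
32.9 × 1.616 × 10^-35 / 5.297 × 10^-11 = 1.004 × 10^-23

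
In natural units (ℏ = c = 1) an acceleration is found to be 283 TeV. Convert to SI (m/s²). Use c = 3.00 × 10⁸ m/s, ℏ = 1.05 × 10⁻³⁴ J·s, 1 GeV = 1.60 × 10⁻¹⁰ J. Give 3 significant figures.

Acceleration is [L]/[T]² = c·[E]/ℏ.
1 GeV → c/ℏ × (1 GeV in J) = 4.57 × 10³² m/s².
Convert the energy scale: 283 TeV = 2.83 × 10⁵ GeV.
Result: 2.83 × 10⁵ × 4.57 × 10³² = 1.29 × 10³⁸ m/s².

1.29 × 10³⁸ m/s²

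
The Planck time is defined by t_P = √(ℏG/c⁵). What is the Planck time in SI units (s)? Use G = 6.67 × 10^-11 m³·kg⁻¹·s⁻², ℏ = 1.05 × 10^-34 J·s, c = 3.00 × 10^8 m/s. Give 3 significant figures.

t_P = √(ℏG/c⁵)
  = √(2.88 × 10^-87)
  = 5.37 × 10^-44 s

5.37 × 10^-44 s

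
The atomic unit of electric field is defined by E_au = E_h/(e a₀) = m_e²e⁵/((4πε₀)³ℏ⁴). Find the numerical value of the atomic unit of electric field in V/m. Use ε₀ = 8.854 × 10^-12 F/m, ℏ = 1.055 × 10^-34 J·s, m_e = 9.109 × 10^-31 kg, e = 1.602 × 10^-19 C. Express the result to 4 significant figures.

E_au = E_h/(e a₀) = m_e²e⁵/((4πε₀)³ℏ⁴)
E_h = 4.354 × 10^-18 J
a₀ = 5.297 × 10^-11 m
E_h/(e·a₀) = 5.131 × 10^11 V/m

5.131 × 10^11 V/m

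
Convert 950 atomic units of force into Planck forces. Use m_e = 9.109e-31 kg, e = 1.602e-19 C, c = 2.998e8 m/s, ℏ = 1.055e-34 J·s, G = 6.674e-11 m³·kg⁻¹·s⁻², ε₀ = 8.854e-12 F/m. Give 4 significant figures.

atomic unit of force: F_au = E_h/a₀ = m_e²e⁶/((4πε₀)³ℏ⁴) = 8.220e-8 N
Planck force: F_P = c⁴/G = 1.210e44 N
950 × 8.220e-8 / 1.210e44 = 6.451e-49

6.451e-49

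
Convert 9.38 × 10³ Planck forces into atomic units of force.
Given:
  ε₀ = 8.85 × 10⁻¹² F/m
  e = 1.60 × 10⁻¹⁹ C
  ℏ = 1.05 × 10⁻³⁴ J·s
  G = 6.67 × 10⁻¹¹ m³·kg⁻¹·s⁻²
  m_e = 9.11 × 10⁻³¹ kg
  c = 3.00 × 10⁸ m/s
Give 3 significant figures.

Planck force: F_P = c⁴/G = 1.21 × 10⁴⁴ N
atomic unit of force: F_au = E_h/a₀ = m_e²e⁶/((4πε₀)³ℏ⁴) = 8.33 × 10⁻⁸ N
9.38 × 10³ × 1.21 × 10⁴⁴ / 8.33 × 10⁻⁸ = 1.37 × 10⁵⁵

1.37 × 10⁵⁵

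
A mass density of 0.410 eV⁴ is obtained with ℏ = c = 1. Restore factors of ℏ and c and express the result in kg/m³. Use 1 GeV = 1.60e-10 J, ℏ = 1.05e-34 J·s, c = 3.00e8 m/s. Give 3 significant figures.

9.55e-17 kg/m³

Mass density is [E]/(c²[L]³) = [E]⁴/(ℏ³c⁵).
1 GeV⁴ → 1/(ℏ³c⁵) × (1 GeV in J)⁴ = 2.33e20 kg/m³.
Convert the energy scale: 0.410 eV⁴ = 4.10e-37 GeV⁴.
Result: 4.10e-37 × 2.33e20 = 9.55e-17 kg/m³.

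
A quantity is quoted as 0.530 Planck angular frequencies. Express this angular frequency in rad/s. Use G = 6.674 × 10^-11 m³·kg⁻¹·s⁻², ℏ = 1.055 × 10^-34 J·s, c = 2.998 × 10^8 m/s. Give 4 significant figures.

One Planck angular frequency: ω_P = √(c⁵/(ℏG)) = 1.855 × 10^43 rad/s.
0.530 × 1.855 × 10^43 rad/s = 9.830 × 10^42 rad/s

9.830 × 10^42 rad/s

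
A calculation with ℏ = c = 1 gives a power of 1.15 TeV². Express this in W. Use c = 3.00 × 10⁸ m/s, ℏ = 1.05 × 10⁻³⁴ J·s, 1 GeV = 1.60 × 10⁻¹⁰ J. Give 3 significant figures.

2.80 × 10²⁰ W

Power is [E]/[T] = [E]²/ℏ.
1 GeV² → 1/ℏ × (1 GeV in J)² = 2.44 × 10¹⁴ W.
Convert the energy scale: 1.15 TeV² = 1.15 × 10⁶ GeV².
Result: 1.15 × 10⁶ × 2.44 × 10¹⁴ = 2.80 × 10²⁰ W.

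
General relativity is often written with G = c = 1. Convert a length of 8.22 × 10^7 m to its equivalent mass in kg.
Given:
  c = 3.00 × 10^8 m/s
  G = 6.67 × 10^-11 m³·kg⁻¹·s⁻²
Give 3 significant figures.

1.11 × 10^35 kg

Length → mass via c²/G.
8.22 × 10^7 m × (c²/G) = 1.11 × 10^35 kg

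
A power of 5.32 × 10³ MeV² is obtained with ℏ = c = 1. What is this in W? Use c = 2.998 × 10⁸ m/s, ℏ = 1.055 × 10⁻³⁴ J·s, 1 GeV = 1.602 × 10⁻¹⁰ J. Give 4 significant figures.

Power is [E]/[T] = [E]²/ℏ.
1 GeV² → 1/ℏ × (1 GeV in J)² = 2.433 × 10¹⁴ W.
Convert the energy scale: 5.32 × 10³ MeV² = 5.32 × 10⁻³ GeV².
Result: 5.32 × 10⁻³ × 2.433 × 10¹⁴ = 1.294 × 10¹² W.

1.294 × 10¹² W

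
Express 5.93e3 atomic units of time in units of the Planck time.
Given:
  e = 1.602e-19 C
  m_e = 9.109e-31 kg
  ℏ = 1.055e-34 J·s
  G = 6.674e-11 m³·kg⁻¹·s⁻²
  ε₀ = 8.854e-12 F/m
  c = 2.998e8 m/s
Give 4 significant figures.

2.665e30

atomic unit of time: τ_au = (4πε₀)²ℏ³/(m_e e⁴) = 2.423e-17 s
Planck time: t_P = √(ℏG/c⁵) = 5.392e-44 s
5.93e3 × 2.423e-17 / 5.392e-44 = 2.665e30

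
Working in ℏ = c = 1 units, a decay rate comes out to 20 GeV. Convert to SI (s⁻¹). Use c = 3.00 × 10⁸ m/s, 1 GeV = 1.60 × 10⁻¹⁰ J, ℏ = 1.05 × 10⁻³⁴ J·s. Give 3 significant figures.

A rate is [E]/ℏ; divide by ℏ.
1 GeV → 1/ℏ × (1 GeV in J) = 1.52 × 10²⁴ s⁻¹.
Result: 20 × 1.52 × 10²⁴ = 3.05 × 10²⁵ s⁻¹.

3.05 × 10²⁵ s⁻¹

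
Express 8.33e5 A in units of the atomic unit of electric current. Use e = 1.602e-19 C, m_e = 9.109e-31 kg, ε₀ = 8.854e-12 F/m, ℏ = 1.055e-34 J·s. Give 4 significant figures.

1.260e8

atomic unit of electric current: I_au = e E_h/ℏ = m_e e⁵/((4πε₀)²ℏ³) = 6.612e-3 A.
8.33e5 / 6.612e-3 = 1.260e8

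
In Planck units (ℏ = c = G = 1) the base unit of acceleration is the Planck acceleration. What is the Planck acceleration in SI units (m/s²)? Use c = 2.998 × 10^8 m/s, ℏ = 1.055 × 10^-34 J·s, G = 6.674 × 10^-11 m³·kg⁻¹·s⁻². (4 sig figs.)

a_P = √(c⁷/(ℏG))
  = √(3.092 × 10^103)
  = 5.560 × 10^51 m/s²

5.560 × 10^51 m/s²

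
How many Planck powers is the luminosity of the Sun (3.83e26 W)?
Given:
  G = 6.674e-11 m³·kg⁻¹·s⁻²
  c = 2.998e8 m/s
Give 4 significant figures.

1.055e-26

Planck power: P_P = c⁵/G = 3.629e52 W.
3.83e26 / 3.629e52 = 1.055e-26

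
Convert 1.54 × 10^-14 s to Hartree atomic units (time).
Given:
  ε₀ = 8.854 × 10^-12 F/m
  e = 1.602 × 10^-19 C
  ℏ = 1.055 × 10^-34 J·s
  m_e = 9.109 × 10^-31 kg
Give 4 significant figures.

atomic unit of time: τ_au = (4πε₀)²ℏ³/(m_e e⁴) = 2.423 × 10^-17 s.
1.54 × 10^-14 / 2.423 × 10^-17 = 635.6

635.6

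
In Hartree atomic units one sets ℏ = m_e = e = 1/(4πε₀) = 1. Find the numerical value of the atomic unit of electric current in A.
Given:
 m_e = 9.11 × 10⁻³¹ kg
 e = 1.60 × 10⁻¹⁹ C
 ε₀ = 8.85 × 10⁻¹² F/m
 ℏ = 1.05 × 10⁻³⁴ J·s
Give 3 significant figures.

6.67 × 10⁻³ A

I_au = e E_h/ℏ = m_e e⁵/((4πε₀)²ℏ³)
E_h = 4.38 × 10⁻¹⁸ J
e·E_h/ℏ = 6.67 × 10⁻³ A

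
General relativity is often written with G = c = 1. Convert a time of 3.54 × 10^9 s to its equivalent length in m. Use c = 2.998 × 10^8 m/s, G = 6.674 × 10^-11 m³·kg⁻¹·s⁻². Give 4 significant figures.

1.061 × 10^18 m

Time → length via c.
3.54 × 10^9 s × (c) = 1.061 × 10^18 m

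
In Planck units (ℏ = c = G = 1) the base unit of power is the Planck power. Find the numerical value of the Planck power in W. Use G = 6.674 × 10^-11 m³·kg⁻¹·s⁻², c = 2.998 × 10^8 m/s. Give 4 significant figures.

3.629 × 10^52 W

P_P = c⁵/G
  = 2.422 × 10^42 / 6.674 × 10^-11
  = 3.629 × 10^52 W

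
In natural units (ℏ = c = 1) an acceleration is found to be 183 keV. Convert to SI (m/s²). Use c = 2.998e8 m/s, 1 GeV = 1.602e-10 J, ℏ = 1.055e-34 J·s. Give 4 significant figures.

Acceleration is [L]/[T]² = c·[E]/ℏ.
1 GeV → c/ℏ × (1 GeV in J) = 4.552e32 m/s².
Convert the energy scale: 183 keV = 1.83e-4 GeV.
Result: 1.83e-4 × 4.552e32 = 8.331e28 m/s².

8.331e28 m/s²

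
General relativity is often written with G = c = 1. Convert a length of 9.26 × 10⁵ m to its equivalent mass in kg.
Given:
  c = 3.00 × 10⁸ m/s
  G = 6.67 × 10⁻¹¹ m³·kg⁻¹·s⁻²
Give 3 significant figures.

1.25 × 10³³ kg

Length → mass via c²/G.
9.26 × 10⁵ m × (c²/G) = 1.25 × 10³³ kg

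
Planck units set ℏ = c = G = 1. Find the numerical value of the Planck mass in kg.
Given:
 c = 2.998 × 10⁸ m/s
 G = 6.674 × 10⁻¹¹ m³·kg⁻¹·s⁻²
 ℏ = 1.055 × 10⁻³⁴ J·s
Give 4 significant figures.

Dimensional analysis gives m_P = √(ℏc/G).
  = √(4.739 × 10⁻¹⁶)
  = 2.177 × 10⁻⁸ kg

2.177 × 10⁻⁸ kg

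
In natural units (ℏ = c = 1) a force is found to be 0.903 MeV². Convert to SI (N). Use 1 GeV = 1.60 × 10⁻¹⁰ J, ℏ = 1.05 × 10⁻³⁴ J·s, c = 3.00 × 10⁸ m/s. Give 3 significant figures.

0.734 N

Force is [E]/[L] = [E]²/(ℏc); restore (ℏc)⁻¹.
1 GeV² → 1/(ℏc) × (1 GeV in J)² = 8.13 × 10⁵ N.
Convert the energy scale: 0.903 MeV² = 9.03 × 10⁻⁷ GeV².
Result: 9.03 × 10⁻⁷ × 8.13 × 10⁵ = 0.734 N.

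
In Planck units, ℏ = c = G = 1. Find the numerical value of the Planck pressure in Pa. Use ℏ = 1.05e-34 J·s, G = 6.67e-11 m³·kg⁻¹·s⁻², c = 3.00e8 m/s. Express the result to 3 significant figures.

From ℏ = c = G = 1 the pressure scale is p_P = c⁷/(ℏG²).
  = 2.19e59 / 4.67e-55
  = 4.68e113 Pa

4.68e113 Pa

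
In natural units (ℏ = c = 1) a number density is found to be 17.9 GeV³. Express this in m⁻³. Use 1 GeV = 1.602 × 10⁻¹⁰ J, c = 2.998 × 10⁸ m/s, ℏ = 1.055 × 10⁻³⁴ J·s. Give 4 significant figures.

2.326 × 10⁴⁸ m⁻³

Number density is [L]⁻³ = [E]³/(ℏc)³.
1 GeV³ → 1/(ℏc)³ × (1 GeV in J)³ = 1.299 × 10⁴⁷ m⁻³.
Result: 17.9 × 1.299 × 10⁴⁷ = 2.326 × 10⁴⁸ m⁻³.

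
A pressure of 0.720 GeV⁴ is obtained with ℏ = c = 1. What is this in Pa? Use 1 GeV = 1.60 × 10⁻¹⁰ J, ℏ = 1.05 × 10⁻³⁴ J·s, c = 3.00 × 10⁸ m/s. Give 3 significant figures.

1.51 × 10³⁷ Pa

Pressure is [E]/[L]³ = [E]⁴/(ℏc)³.
1 GeV⁴ → 1/(ℏc)³ × (1 GeV in J)⁴ = 2.10 × 10³⁷ Pa.
Result: 0.720 × 2.10 × 10³⁷ = 1.51 × 10³⁷ Pa.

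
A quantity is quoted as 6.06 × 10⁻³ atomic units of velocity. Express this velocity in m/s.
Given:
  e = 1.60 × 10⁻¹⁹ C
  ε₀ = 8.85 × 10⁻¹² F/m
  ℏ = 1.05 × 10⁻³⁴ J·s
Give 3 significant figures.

One atomic unit of velocity: v_au = e²/(4πε₀ℏ) = 2.19 × 10⁶ m/s.
6.06 × 10⁻³ × 2.19 × 10⁶ m/s = 1.33 × 10⁴ m/s

1.33 × 10⁴ m/s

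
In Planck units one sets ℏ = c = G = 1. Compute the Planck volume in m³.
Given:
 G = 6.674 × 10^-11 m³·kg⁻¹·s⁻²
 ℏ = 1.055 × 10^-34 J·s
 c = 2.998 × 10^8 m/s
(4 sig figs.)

4.224 × 10^-105 m³

V_P = (ℏG/c³)^(3/2)
  = √(1.784 × 10^-209)
  = 4.224 × 10^-105 m³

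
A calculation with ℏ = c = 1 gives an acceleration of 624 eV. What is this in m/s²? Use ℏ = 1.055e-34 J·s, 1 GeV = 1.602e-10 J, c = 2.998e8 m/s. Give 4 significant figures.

2.841e26 m/s²

Acceleration is [L]/[T]² = c·[E]/ℏ.
1 GeV → c/ℏ × (1 GeV in J) = 4.552e32 m/s².
Convert the energy scale: 624 eV = 6.24e-7 GeV.
Result: 6.24e-7 × 4.552e32 = 2.841e26 m/s².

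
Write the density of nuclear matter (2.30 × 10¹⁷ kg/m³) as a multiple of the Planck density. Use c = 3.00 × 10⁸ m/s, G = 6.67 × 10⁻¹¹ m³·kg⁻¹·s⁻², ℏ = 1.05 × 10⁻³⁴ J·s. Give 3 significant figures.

Planck density: ρ_P = c⁵/(ℏG²) = 5.20 × 10⁹⁶ kg/m³.
2.30 × 10¹⁷ / 5.20 × 10⁹⁶ = 4.42 × 10⁻⁸⁰

4.42 × 10⁻⁸⁰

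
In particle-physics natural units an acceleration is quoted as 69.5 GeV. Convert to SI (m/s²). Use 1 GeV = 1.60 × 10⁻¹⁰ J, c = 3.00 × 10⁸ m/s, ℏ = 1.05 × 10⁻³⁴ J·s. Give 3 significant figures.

3.18 × 10³⁴ m/s²

Acceleration is [L]/[T]² = c·[E]/ℏ.
1 GeV → c/ℏ × (1 GeV in J) = 4.57 × 10³² m/s².
Result: 69.5 × 4.57 × 10³² = 3.18 × 10³⁴ m/s².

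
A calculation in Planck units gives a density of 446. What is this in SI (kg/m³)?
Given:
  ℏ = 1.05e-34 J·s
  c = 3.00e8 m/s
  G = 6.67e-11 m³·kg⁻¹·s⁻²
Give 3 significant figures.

One Planck density: ρ_P = c⁵/(ℏG²) = 5.20e96 kg/m³.
446 × 5.20e96 kg/m³ = 2.32e99 kg/m³

2.32e99 kg/m³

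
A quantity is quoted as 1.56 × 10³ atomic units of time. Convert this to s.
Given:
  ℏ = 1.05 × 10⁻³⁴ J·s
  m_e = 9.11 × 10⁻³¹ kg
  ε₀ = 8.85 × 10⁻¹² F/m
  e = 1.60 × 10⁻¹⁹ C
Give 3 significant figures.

3.74 × 10⁻¹⁴ s

One atomic unit of time: τ_au = (4πε₀)²ℏ³/(m_e e⁴) = 2.40 × 10⁻¹⁷ s.
1.56 × 10³ × 2.40 × 10⁻¹⁷ s = 3.74 × 10⁻¹⁴ s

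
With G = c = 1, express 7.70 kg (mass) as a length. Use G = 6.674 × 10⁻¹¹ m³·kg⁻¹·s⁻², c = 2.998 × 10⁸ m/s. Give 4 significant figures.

5.718 × 10⁻²⁷ m

In G = c = 1 units mass has dimensions of length; the conversion factor is G/c².
7.70 kg × (G/c²) = 5.718 × 10⁻²⁷ m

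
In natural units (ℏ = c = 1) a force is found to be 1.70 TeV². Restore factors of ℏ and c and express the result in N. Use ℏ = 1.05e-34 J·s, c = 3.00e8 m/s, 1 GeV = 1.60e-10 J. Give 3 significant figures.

Force is [E]/[L] = [E]²/(ℏc); restore (ℏc)⁻¹.
1 GeV² → 1/(ℏc) × (1 GeV in J)² = 8.13e5 N.
Convert the energy scale: 1.70 TeV² = 1.70e6 GeV².
Result: 1.70e6 × 8.13e5 = 1.38e12 N.

1.38e12 N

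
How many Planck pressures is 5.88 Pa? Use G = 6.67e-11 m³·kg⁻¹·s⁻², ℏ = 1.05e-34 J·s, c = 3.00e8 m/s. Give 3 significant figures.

1.26e-113

Planck pressure: p_P = c⁷/(ℏG²) = 4.68e113 Pa.
5.88 / 4.68e113 = 1.26e-113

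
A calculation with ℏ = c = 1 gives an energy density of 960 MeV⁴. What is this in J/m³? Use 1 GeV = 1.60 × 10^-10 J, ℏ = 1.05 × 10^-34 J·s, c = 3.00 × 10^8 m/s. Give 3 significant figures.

2.01 × 10^28 J/m³

[E]/[L]³ = [E]⁴/(ℏc)³; restore (ℏc)⁻³.
1 GeV⁴ → 1/(ℏc)³ × (1 GeV in J)⁴ = 2.10 × 10^37 J/m³.
Convert the energy scale: 960 MeV⁴ = 9.60 × 10^-10 GeV⁴.
Result: 9.60 × 10^-10 × 2.10 × 10^37 = 2.01 × 10^28 J/m³.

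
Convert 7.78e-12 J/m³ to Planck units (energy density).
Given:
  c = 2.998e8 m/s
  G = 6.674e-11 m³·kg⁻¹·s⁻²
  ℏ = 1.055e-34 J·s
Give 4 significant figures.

1.680e-125

Planck energy density: u_P = c⁷/(ℏG²) = 4.632e113 J/m³.
7.78e-12 / 4.632e113 = 1.680e-125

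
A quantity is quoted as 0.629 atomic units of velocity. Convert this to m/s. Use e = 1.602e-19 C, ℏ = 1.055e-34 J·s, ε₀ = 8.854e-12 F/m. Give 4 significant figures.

1.375e6 m/s

One atomic unit of velocity: v_au = e²/(4πε₀ℏ) = 2.186e6 m/s.
0.629 × 2.186e6 m/s = 1.375e6 m/s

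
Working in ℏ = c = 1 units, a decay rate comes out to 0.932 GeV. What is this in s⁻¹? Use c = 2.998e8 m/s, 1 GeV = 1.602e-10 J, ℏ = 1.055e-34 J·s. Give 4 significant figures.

A rate is [E]/ℏ; divide by ℏ.
1 GeV → 1/ℏ × (1 GeV in J) = 1.518e24 s⁻¹.
Result: 0.932 × 1.518e24 = 1.415e24 s⁻¹.

1.415e24 s⁻¹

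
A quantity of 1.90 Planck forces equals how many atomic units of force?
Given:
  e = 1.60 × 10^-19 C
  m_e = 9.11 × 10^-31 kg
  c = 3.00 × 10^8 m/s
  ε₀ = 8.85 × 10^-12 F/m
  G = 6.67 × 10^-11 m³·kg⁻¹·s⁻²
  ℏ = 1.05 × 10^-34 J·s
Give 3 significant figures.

Planck force: F_P = c⁴/G = 1.21 × 10^44 N
atomic unit of force: F_au = E_h/a₀ = m_e²e⁶/((4πε₀)³ℏ⁴) = 8.33 × 10^-8 N
1.90 × 1.21 × 10^44 / 8.33 × 10^-8 = 2.77 × 10^51

2.77 × 10^51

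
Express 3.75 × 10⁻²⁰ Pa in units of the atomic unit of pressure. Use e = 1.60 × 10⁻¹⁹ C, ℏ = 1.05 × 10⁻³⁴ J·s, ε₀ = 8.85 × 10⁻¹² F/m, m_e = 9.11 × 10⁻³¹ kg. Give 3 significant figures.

atomic unit of pressure: P_au = E_h/a₀³ = m_e⁴e¹⁰/((4πε₀)⁵ℏ⁸) = 3.01 × 10¹³ Pa.
3.75 × 10⁻²⁰ / 3.01 × 10¹³ = 1.24 × 10⁻³³

1.24 × 10⁻³³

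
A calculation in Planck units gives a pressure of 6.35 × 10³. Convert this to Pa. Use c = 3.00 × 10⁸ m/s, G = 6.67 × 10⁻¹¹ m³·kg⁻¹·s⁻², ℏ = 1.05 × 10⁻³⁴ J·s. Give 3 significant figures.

One Planck pressure: p_P = c⁷/(ℏG²) = 4.68 × 10¹¹³ Pa.
6.35 × 10³ × 4.68 × 10¹¹³ Pa = 2.97 × 10¹¹⁷ Pa

2.97 × 10¹¹⁷ Pa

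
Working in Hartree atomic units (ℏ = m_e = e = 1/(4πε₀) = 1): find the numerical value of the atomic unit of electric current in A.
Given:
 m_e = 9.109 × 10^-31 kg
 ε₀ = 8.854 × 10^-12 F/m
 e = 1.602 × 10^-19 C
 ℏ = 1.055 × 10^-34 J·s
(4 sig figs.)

6.612 × 10^-3 A

The unique combination of the constants set to 1 with dimensions of current is I_au = e E_h/ℏ = m_e e⁵/((4πε₀)²ℏ³).
E_h = 4.354 × 10^-18 J
e·E_h/ℏ = 6.612 × 10^-3 A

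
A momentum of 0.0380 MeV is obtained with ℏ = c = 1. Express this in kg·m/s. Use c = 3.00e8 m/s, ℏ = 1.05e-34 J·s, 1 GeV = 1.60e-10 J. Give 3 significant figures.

Momentum is [E]/c; divide by c.
1 GeV → 1/c × (1 GeV in J) = 5.33e-19 kg·m/s.
Convert the energy scale: 0.0380 MeV = 3.80e-5 GeV.
Result: 3.80e-5 × 5.33e-19 = 2.03e-23 kg·m/s.

2.03e-23 kg·m/s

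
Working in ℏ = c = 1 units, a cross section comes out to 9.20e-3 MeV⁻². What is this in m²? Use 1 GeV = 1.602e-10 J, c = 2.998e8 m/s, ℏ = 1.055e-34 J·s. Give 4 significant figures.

Area is [L]² = [E]⁻²·(ℏc)²; restore (ℏc)².
1 GeV⁻² → (ℏc)² × (1 GeV in J)⁻² = 3.898e-32 m².
Convert the energy scale: 9.20e-3 MeV⁻² = 9.20e3 GeV⁻².
Result: 9.20e3 × 3.898e-32 = 3.586e-28 m².

3.586e-28 m²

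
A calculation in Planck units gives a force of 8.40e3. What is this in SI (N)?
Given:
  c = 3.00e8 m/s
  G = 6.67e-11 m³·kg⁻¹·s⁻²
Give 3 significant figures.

One Planck force: F_P = c⁴/G = 1.21e44 N.
8.40e3 × 1.21e44 N = 1.02e48 N

1.02e48 N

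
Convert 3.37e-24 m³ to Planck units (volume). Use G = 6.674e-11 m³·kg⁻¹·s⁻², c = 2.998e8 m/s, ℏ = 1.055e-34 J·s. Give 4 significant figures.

Planck volume: V_P = (ℏG/c³)^(3/2) = 4.224e-105 m³.
3.37e-24 / 4.224e-105 = 7.978e80

7.978e80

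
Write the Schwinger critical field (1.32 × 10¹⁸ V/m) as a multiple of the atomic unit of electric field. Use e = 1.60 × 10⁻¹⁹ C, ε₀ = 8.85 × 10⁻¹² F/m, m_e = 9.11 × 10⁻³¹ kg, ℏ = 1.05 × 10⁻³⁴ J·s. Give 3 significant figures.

2.54 × 10⁶

atomic unit of electric field: E_au = E_h/(e a₀) = m_e²e⁵/((4πε₀)³ℏ⁴) = 5.20 × 10¹¹ V/m.
1.32 × 10¹⁸ / 5.20 × 10¹¹ = 2.54 × 10⁶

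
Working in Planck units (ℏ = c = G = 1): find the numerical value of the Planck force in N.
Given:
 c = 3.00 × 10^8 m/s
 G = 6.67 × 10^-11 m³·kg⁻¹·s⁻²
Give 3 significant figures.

1.21 × 10^44 N

Dimensional analysis gives F_P = c⁴/G.
  = 8.10 × 10^33 / 6.67 × 10^-11
  = 1.21 × 10^44 N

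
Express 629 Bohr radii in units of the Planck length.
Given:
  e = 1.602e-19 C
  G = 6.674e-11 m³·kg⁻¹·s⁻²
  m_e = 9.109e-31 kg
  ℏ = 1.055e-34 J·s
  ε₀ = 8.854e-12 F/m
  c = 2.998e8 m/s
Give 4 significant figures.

Bohr radius: a₀ = 4πε₀ℏ²/(m_e e²) = 5.297e-11 m
Planck length: ℓ_P = √(ℏG/c³) = 1.616e-35 m
629 × 5.297e-11 / 1.616e-35 = 2.061e27

2.061e27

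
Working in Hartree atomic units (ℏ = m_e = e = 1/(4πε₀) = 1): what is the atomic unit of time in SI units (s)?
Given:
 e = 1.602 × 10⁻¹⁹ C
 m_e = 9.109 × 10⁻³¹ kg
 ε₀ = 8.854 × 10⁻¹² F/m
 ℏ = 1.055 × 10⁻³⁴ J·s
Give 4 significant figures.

2.423 × 10⁻¹⁷ s

Dimensional analysis gives τ_au = (4πε₀)²ℏ³/(m_e e⁴).
E_h = 4.354 × 10⁻¹⁸ J
ℏ/E_h = 2.423 × 10⁻¹⁷ s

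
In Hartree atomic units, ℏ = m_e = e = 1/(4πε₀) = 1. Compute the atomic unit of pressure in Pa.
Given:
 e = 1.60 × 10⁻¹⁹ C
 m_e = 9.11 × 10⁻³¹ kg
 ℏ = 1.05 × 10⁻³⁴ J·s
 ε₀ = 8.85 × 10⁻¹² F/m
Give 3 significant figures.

From ℏ = m_e = e = 1/(4πε₀) = 1 the pressure scale is P_au = E_h/a₀³ = m_e⁴e¹⁰/((4πε₀)⁵ℏ⁸).
E_h = 4.38 × 10⁻¹⁸ J
a₀ = 5.26 × 10⁻¹¹ m
E_h/a₀³ = 3.01 × 10¹³ Pa

3.01 × 10¹³ Pa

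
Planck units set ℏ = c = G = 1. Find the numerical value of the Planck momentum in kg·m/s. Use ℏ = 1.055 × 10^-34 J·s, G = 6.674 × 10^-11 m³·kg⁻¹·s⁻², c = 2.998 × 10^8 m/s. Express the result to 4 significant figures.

From ℏ = c = G = 1 the momentum scale is p_P = √(ℏc³/G).
  = √(42.60)
  = 6.527 kg·m/s

6.527 kg·m/s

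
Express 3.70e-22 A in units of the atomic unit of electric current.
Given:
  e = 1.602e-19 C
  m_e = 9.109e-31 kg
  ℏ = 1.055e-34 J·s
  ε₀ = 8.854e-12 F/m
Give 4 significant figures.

5.596e-20

atomic unit of electric current: I_au = e E_h/ℏ = m_e e⁵/((4πε₀)²ℏ³) = 6.612e-3 A.
3.70e-22 / 6.612e-3 = 5.596e-20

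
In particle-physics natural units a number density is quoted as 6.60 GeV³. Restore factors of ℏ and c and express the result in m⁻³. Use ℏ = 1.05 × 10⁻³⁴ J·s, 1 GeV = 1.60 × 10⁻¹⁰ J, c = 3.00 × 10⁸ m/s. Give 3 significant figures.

8.65 × 10⁴⁷ m⁻³

Number density is [L]⁻³ = [E]³/(ℏc)³.
1 GeV³ → 1/(ℏc)³ × (1 GeV in J)³ = 1.31 × 10⁴⁷ m⁻³.
Result: 6.60 × 1.31 × 10⁴⁷ = 8.65 × 10⁴⁷ m⁻³.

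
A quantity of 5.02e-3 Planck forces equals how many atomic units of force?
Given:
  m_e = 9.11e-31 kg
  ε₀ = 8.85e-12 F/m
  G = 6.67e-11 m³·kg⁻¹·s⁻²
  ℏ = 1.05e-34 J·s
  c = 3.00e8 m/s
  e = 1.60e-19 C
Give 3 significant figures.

Planck force: F_P = c⁴/G = 1.21e44 N
atomic unit of force: F_au = E_h/a₀ = m_e²e⁶/((4πε₀)³ℏ⁴) = 8.33e-8 N
5.02e-3 × 1.21e44 / 8.33e-8 = 7.32e48

7.32e48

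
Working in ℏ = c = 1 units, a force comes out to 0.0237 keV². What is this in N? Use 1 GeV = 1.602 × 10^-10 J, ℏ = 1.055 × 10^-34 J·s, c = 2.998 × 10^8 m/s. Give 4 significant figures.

Force is [E]/[L] = [E]²/(ℏc); restore (ℏc)⁻¹.
1 GeV² → 1/(ℏc) × (1 GeV in J)² = 8.114 × 10^5 N.
Convert the energy scale: 0.0237 keV² = 2.37 × 10^-14 GeV².
Result: 2.37 × 10^-14 × 8.114 × 10^5 = 1.923 × 10^-8 N.

1.923 × 10^-8 N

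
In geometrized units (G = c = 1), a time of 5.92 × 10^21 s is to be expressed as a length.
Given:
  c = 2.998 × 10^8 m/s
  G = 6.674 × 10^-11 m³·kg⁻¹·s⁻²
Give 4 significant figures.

Time → length via c.
5.92 × 10^21 s × (c) = 1.775 × 10^30 m

1.775 × 10^30 m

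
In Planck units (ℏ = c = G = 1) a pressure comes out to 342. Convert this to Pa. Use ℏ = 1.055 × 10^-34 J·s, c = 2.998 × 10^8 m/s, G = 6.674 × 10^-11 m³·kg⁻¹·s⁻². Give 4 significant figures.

1.584 × 10^116 Pa

One Planck pressure: p_P = c⁷/(ℏG²) = 4.632 × 10^113 Pa.
342 × 4.632 × 10^113 Pa = 1.584 × 10^116 Pa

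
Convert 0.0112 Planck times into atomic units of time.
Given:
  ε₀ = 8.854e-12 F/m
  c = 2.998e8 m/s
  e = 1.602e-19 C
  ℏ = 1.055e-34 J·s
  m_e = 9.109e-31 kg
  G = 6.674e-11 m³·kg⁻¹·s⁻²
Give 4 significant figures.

2.492e-29

Planck time: t_P = √(ℏG/c⁵) = 5.392e-44 s
atomic unit of time: τ_au = (4πε₀)²ℏ³/(m_e e⁴) = 2.423e-17 s
0.0112 × 5.392e-44 / 2.423e-17 = 2.492e-29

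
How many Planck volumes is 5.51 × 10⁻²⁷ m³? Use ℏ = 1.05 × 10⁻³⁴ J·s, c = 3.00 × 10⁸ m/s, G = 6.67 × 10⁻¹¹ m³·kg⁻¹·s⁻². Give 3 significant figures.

1.32 × 10⁷⁸

Planck volume: V_P = (ℏG/c³)^(3/2) = 4.18 × 10⁻¹⁰⁵ m³.
5.51 × 10⁻²⁷ / 4.18 × 10⁻¹⁰⁵ = 1.32 × 10⁷⁸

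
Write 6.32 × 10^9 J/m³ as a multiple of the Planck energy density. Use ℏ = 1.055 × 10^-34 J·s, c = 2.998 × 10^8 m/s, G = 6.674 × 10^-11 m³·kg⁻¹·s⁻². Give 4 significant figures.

1.364 × 10^-104

Planck energy density: u_P = c⁷/(ℏG²) = 4.632 × 10^113 J/m³.
6.32 × 10^9 / 4.632 × 10^113 = 1.364 × 10^-104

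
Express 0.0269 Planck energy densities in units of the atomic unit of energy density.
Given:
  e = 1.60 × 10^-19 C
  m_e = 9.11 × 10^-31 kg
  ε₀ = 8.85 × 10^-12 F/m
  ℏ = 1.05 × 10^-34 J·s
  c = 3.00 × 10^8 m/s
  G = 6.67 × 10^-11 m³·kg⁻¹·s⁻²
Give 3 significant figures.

Planck energy density: u_P = c⁷/(ℏG²) = 4.68 × 10^113 J/m³
atomic unit of energy density: u_au = E_h/a₀³ = m_e⁴e¹⁰/((4πε₀)⁵ℏ⁸) = 3.01 × 10^13 J/m³
0.0269 × 4.68 × 10^113 / 3.01 × 10^13 = 4.18 × 10^98

4.18 × 10^98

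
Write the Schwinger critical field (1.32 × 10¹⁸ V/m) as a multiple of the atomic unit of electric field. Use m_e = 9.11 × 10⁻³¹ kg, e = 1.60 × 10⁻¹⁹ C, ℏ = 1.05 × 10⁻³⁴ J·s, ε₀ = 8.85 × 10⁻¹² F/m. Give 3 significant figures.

atomic unit of electric field: E_au = E_h/(e a₀) = m_e²e⁵/((4πε₀)³ℏ⁴) = 5.20 × 10¹¹ V/m.
1.32 × 10¹⁸ / 5.20 × 10¹¹ = 2.54 × 10⁶

2.54 × 10⁶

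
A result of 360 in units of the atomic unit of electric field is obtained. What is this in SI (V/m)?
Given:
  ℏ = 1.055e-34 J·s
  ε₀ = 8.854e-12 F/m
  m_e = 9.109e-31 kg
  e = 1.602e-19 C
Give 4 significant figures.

1.847e14 V/m

One atomic unit of electric field: E_au = E_h/(e a₀) = m_e²e⁵/((4πε₀)³ℏ⁴) = 5.131e11 V/m.
360 × 5.131e11 V/m = 1.847e14 V/m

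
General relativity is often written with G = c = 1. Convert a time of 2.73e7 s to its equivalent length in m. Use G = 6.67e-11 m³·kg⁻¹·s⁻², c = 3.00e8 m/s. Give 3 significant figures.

Time → length via c.
2.73e7 s × (c) = 8.19e15 m

8.19e15 m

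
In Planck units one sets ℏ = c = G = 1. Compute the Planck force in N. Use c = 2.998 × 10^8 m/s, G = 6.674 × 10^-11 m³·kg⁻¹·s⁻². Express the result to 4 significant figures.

F_P = c⁴/G
  = 8.078 × 10^33 / 6.674 × 10^-11
  = 1.210 × 10^44 N

1.210 × 10^44 N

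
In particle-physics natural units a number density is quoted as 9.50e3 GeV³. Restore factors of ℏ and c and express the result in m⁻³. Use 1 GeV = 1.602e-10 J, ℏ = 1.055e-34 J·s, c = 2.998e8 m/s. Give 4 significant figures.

Number density is [L]⁻³ = [E]³/(ℏc)³.
1 GeV³ → 1/(ℏc)³ × (1 GeV in J)³ = 1.299e47 m⁻³.
Result: 9.50e3 × 1.299e47 = 1.234e51 m⁻³.

1.234e51 m⁻³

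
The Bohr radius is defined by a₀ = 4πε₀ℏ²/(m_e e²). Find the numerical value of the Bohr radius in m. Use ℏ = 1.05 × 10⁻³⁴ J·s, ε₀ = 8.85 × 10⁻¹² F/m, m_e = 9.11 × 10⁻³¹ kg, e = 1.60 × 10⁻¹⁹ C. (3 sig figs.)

5.26 × 10⁻¹¹ m

a₀ = 4πε₀ℏ²/(m_e e²)
  = 1.23 × 10⁻⁷⁸ / 2.33 × 10⁻⁶⁸
  = 5.26 × 10⁻¹¹ m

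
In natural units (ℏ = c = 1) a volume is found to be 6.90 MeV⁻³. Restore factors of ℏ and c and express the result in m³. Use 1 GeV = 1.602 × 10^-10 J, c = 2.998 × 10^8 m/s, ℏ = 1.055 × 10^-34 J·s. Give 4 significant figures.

5.310 × 10^-38 m³

Volume is [L]³ = [E]⁻³·(ℏc)³.
1 GeV⁻³ → (ℏc)³ × (1 GeV in J)⁻³ = 7.696 × 10^-48 m³.
Convert the energy scale: 6.90 MeV⁻³ = 6.90 × 10^9 GeV⁻³.
Result: 6.90 × 10^9 × 7.696 × 10^-48 = 5.310 × 10^-38 m³.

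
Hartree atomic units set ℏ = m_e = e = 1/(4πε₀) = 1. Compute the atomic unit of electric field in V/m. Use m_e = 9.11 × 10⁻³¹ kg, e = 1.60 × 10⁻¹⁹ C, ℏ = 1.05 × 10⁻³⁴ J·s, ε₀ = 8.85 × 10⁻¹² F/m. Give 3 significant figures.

5.20 × 10¹¹ V/m

Dimensional analysis gives E_au = E_h/(e a₀) = m_e²e⁵/((4πε₀)³ℏ⁴).
E_h = 4.38 × 10⁻¹⁸ J
a₀ = 5.26 × 10⁻¹¹ m
E_h/(e·a₀) = 5.20 × 10¹¹ V/m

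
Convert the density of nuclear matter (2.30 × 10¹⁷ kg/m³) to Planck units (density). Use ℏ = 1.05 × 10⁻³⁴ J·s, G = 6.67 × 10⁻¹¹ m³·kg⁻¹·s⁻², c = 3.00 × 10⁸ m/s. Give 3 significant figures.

Planck density: ρ_P = c⁵/(ℏG²) = 5.20 × 10⁹⁶ kg/m³.
2.30 × 10¹⁷ / 5.20 × 10⁹⁶ = 4.42 × 10⁻⁸⁰

4.42 × 10⁻⁸⁰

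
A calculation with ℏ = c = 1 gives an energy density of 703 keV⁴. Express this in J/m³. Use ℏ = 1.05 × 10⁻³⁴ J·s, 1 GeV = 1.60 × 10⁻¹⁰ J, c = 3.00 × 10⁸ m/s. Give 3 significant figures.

1.47 × 10¹⁶ J/m³

[E]/[L]³ = [E]⁴/(ℏc)³; restore (ℏc)⁻³.
1 GeV⁴ → 1/(ℏc)³ × (1 GeV in J)⁴ = 2.10 × 10³⁷ J/m³.
Convert the energy scale: 703 keV⁴ = 7.03 × 10⁻²² GeV⁴.
Result: 7.03 × 10⁻²² × 2.10 × 10³⁷ = 1.47 × 10¹⁶ J/m³.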